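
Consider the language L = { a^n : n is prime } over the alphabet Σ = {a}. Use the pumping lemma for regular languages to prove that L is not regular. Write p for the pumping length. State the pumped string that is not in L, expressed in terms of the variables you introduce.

Suppose for contradiction that L is regular, and let p be the pumping length.
Let q be a prime with q ≥ p+2 (infinitely many primes exist), and take w = a^q ∈ L with |w| = q ≥ p.
By the pumping lemma, w = xyz with |xy| ≤ p and |y| > 0.
Then y = a^k for some k with 1 ≤ k ≤ p.
Since 1 ≤ k ≤ p, |xz| = q-k. Pump with i = q+1: |xy^{q+1}z| = (q-k)+(q+1)k = q+qk = q(1+k), which is composite (both factors ≥ 2). So xy^{q+1}z = a^{q(1+k)} ∉ L.
This contradicts the pumping lemma, so L is not regular.

a^{q(1+k)}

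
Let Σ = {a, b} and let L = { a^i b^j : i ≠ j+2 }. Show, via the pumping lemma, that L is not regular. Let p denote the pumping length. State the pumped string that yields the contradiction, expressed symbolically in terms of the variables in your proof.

a^{p+p!} b^{p+p!-2}

Toward a contradiction, assume L is regular with pumping length p.
Choose w = a^p b^{p+p!-2}. Since p ≠ (p+p!-2)+2 = p+p!, w ∈ L; and |w| ≥ p.
By the pumping lemma, w = xyz with |xy| ≤ p and |y| ≥ 1.
The first p characters of w are a's, so xy (and hence y) consists only of a's. Write y = a^k, 1 ≤ k ≤ p.
Since 1 ≤ k ≤ p, k divides p!; set t = 1 + p!/k. Then xy^t z has p + (p!/k)·k = p + p! copies of a. Now the a-count is p+p! and (b-count)+2 = (p+p!-2)+2 = p+p!, so i ≠ j+2 fails. So xy^t z = a^{p+p!} b^{p+p!-2} ∉ L.
This is a contradiction; hence L is not regular.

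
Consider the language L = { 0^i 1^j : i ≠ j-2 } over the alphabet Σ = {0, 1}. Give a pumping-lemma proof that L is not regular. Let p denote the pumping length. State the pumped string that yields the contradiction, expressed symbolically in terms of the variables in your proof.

Suppose for contradiction that L is regular, and let p be the pumping length.
Choose w = 0^p 1^{p+p!+2}. Since p ≠ (p+p!+2)-2 = p+p!, w ∈ L; and |w| ≥ p.
The pumping lemma gives a decomposition w = xyz where |xy| ≤ p and |y| ≥ 1.
Because |xy| ≤ p and w begins with p copies of 0, we have y = 0^k with 1 ≤ k ≤ p.
Since 1 ≤ k ≤ p, k divides p!; set t = 1 + p!/k. Then xy^t z has p + (p!/k)·k = p + p! copies of 0. Now the 0-count is p+p! and (1-count)-2 = (p+p!+2)-2 = p+p!, so i ≠ j-2 fails. So xy^t z = 0^{p+p!} 1^{p+p!+2} ∉ L.
This contradicts the pumping lemma, so L is not regular.

0^{p+p!} 1^{p+p!+2}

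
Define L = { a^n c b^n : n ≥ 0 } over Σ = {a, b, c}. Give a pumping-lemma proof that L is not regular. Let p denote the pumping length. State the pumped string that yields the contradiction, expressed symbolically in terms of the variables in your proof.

Assume L is regular; let p be its pumping constant.
Take w = a^p c b^p ∈ L with |w| = 2p+1 ≥ p.
By the pumping lemma, w = xyz with |xy| ≤ p and y is nonempty.
Because |xy| ≤ p and w begins with p copies of a, we have y = a^k with 1 ≤ k ≤ p.
Pump with i = 2: xy^2z = a^{p+k} c b^p, which would require p+k = p. But k ≥ 1, so xy^2z ∉ L.
Contradiction. Therefore L is not regular.

a^{p+k} c b^p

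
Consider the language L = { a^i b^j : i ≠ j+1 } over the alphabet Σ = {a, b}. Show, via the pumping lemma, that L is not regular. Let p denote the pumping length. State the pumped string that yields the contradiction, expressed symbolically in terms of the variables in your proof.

Toward a contradiction, assume L is regular with pumping length p.
Choose w = a^p b^{p+p!-1}. Since p ≠ (p+p!-1)+1 = p+p!, w ∈ L; and |w| ≥ p.
The pumping lemma gives a decomposition w = xyz where |xy| ≤ p and y is nonempty.
Because |xy| ≤ p and w begins with p copies of a, we have y = a^k with 1 ≤ k ≤ p.
Since 1 ≤ k ≤ p, k divides p!; set t = 1 + p!/k. Then xy^t z has p + (p!/k)·k = p + p! copies of a. Now the a-count is p+p! and (b-count)+1 = (p+p!-1)+1 = p+p!, so i ≠ j+1 fails. So xy^t z = a^{p+p!} b^{p+p!-1} ∉ L.
This contradicts the pumping lemma, so L is not regular.

a^{p+p!} b^{p+p!-1}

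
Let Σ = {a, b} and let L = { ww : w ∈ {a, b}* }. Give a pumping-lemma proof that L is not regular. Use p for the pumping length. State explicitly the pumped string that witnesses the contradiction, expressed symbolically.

Assume L is regular; let p be its pumping constant.
Take w = a^p b^p a^p b^p = uu where u = a^pb^p; then w ∈ L and |w| = 4p ≥ p.
Write w = xyz as guaranteed by the lemma, with |xy| ≤ p and |y| ≥ 1.
Because |xy| ≤ p and w begins with p copies of a, we have y = a^k with 1 ≤ k ≤ p.
Pump with i = 2: xy^2z = a^{p+k} b^p a^p b^p, of length 4p+k. Suppose this equals vv. The string starts with a and ends with b, so v does too; thus the boundary between the two copies of v is a b→a transition. There is exactly one such transition, at position 2p+k, so |v| = 2p+k and |vv| = 4p+2k ≠ 4p+k since k ≥ 1. So xy^2z ∉ L.
Contradiction. Therefore L is not regular.

a^{p+k} b^p a^p b^p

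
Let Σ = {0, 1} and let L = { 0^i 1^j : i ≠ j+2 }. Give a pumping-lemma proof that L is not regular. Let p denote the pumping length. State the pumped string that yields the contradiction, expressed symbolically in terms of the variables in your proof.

0^{p+p!} 1^{p+p!-2}

Toward a contradiction, assume L is regular with pumping length p.
Choose w = 0^p 1^{p+p!-2}. Since p ≠ (p+p!-2)+2 = p+p!, w ∈ L; and |w| ≥ p.
By the pumping lemma, w = xyz with |xy| ≤ p and |y| ≥ 1.
The first p characters of w are 0's, so xy (and hence y) consists only of 0's. Write y = 0^k, 1 ≤ k ≤ p.
Since 1 ≤ k ≤ p, k divides p!; set t = 1 + p!/k. Then xy^t z has p + (p!/k)·k = p + p! copies of 0. Now the 0-count is p+p! and (1-count)+2 = (p+p!-2)+2 = p+p!, so i ≠ j+2 fails. So xy^t z = 0^{p+p!} 1^{p+p!-2} ∉ L.
This contradicts the pumping lemma, so L is not regular.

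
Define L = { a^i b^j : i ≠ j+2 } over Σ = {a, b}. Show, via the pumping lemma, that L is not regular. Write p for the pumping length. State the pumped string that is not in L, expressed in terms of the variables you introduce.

Assume L is regular; let p be its pumping constant.
Choose w = a^p b^{p+p!-2}. Since p ≠ (p+p!-2)+2 = p+p!, w ∈ L; and |w| ≥ p.
By the pumping lemma, w = xyz with |xy| ≤ p and y is nonempty.
Since the first p symbols of w are all a's and |xy| ≤ p, y lies entirely in the leading a-block: y = a^k for some k with 1 ≤ k ≤ p.
Since 1 ≤ k ≤ p, k divides p!; set t = 1 + p!/k. Then xy^t z has p + (p!/k)·k = p + p! copies of a. Now the a-count is p+p! and (b-count)+2 = (p+p!-2)+2 = p+p!, so i ≠ j+2 fails. So xy^t z = a^{p+p!} b^{p+p!-2} ∉ L.
This contradicts the pumping lemma, so L is not regular.

a^{p+p!} b^{p+p!-2}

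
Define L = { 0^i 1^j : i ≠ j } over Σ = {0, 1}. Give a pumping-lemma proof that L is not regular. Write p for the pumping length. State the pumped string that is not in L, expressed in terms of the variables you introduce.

0^{p+p!} 1^{p+p!}

Suppose for contradiction that L is regular, and let p be the pumping length.
Choose w = 0^p 1^{p+p!}. Since p ≠ p+p!, w ∈ L; and |w| ≥ p.
Write w = xyz as guaranteed by the lemma, with |xy| ≤ p and |y| ≥ 1.
Since the first p symbols of w are all 0's and |xy| ≤ p, y lies entirely in the leading 0-block: y = 0^k for some k with 1 ≤ k ≤ p.
Since 1 ≤ k ≤ p, k divides p!; set t = 1 + p!/k. Then xy^t z has p + (p!/k)·k = p + p! copies of 0. Now the 0-count equals the 1-count, so i ≠ j fails. So xy^t z = 0^{p+p!} 1^{p+p!} ∉ L.
This contradicts the pumping lemma, so L is not regular.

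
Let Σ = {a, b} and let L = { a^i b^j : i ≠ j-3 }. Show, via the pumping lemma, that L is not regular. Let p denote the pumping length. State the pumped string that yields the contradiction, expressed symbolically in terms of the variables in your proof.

Assume L is regular. Let p be the pumping length given by the pumping lemma.
Choose w = a^p b^{p+p!+3}. Since p ≠ (p+p!+3)-3 = p+p!, w ∈ L; and |w| ≥ p.
The pumping lemma gives a decomposition w = xyz where |xy| ≤ p and |y| ≥ 1.
The first p characters of w are a's, so xy (and hence y) consists only of a's. Write y = a^k, 1 ≤ k ≤ p.
Since 1 ≤ k ≤ p, k divides p!; set t = 1 + p!/k. Then xy^t z has p + (p!/k)·k = p + p! copies of a. Now the a-count is p+p! and (b-count)-3 = (p+p!+3)-3 = p+p!, so i ≠ j-3 fails. So xy^t z = a^{p+p!} b^{p+p!+3} ∉ L.
This is a contradiction; hence L is not regular.

a^{p+p!} b^{p+p!+3}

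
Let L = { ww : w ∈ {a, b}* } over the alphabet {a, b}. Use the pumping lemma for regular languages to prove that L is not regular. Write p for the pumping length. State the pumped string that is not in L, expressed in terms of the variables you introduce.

a^{p+k} b^p a^p b^p

Suppose for contradiction that L is regular, and let p be the pumping length.
Take w = a^p b^p a^p b^p = uu where u = a^pb^p; then w ∈ L and |w| = 4p ≥ p.
Write w = xyz as guaranteed by the lemma, with |xy| ≤ p and y is nonempty.
The first p characters of w are a's, so xy (and hence y) consists only of a's. Write y = a^k, 1 ≤ k ≤ p.
Pump with i = 2: xy^2z = a^{p+k} b^p a^p b^p, of length 4p+k. Suppose this equals vv. The string starts with a and ends with b, so v does too; thus the boundary between the two copies of v is a b→a transition. There is exactly one such transition, at position 2p+k, so |v| = 2p+k and |vv| = 4p+2k ≠ 4p+k since k ≥ 1. So xy^2z ∉ L.
Contradiction. Therefore L is not regular.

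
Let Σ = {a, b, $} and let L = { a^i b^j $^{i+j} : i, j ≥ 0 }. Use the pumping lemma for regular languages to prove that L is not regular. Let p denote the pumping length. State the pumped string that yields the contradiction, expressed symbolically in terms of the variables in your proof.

a^{p+k} b^p $^{2p}

Assume L is regular. Let p be the pumping length given by the pumping lemma.
Take w = a^p b^p $^{2p} ∈ L (with i=j=p, i+j=2p), |w| = 4p ≥ p.
Write w = xyz as guaranteed by the lemma, with |xy| ≤ p and |y| ≥ 1.
The first p characters of w are a's, so xy (and hence y) consists only of a's. Write y = a^k, 1 ≤ k ≤ p.
Consider xy^2z = a^{p+k} b^p $^{2p}. Now the a- and b-counts sum to 2p+k, but the $-count is 2p ≠ 2p+k. So xy^2z ∉ L.
This contradicts the pumping lemma, so L is not regular.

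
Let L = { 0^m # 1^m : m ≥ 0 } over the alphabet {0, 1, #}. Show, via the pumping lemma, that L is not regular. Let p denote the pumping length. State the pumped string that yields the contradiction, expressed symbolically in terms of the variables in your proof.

Assume L is regular. Let p be the pumping length given by the pumping lemma.
Take w = 0^p # 1^p ∈ L with |w| = 2p+1 ≥ p.
By the pumping lemma, w = xyz with |xy| ≤ p and |y| > 0.
The first p characters of w are 0's, so xy (and hence y) consists only of 0's. Write y = 0^k, 1 ≤ k ≤ p.
Pump with i = 2: xy^2z = 0^{p+k} # 1^p, which would require p+k = p. But k ≥ 1, so xy^2z ∉ L.
Contradiction. Therefore L is not regular.

0^{p+k} # 1^p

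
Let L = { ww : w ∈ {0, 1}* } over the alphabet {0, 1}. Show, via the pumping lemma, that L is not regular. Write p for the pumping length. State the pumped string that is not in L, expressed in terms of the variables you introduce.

Assume L is regular. Let p be the pumping length given by the pumping lemma.
Take w = 0^p 1^p 0^p 1^p = uu where u = 0^p1^p; then w ∈ L and |w| = 4p ≥ p.
By the pumping lemma, w = xyz with |xy| ≤ p and |y| ≥ 1.
Since the first p symbols of w are all 0's and |xy| ≤ p, y lies entirely in the leading 0-block: y = 0^k for some k with 1 ≤ k ≤ p.
Pump with i = 2: xy^2z = 0^{p+k} 1^p 0^p 1^p, of length 4p+k. Suppose this equals vv. The string starts with 0 and ends with 1, so v does too; thus the boundary between the two copies of v is a 1→0 transition. There is exactly one such transition, at position 2p+k, so |v| = 2p+k and |vv| = 4p+2k ≠ 4p+k since k ≥ 1. So xy^2z ∉ L.
Contradiction. Therefore L is not regular.

0^{p+k} 1^p 0^p 1^p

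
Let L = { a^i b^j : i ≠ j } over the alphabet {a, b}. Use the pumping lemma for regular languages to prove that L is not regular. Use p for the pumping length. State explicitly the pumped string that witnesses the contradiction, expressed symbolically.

a^{p+p!} b^{p+p!}

Suppose for contradiction that L is regular, and let p be the pumping length.
Choose w = a^p b^{p+p!}. Since p ≠ p+p!, w ∈ L; and |w| ≥ p.
By the pumping lemma, w = xyz with |xy| ≤ p and y is nonempty.
Because |xy| ≤ p and w begins with p copies of a, we have y = a^k with 1 ≤ k ≤ p.
Since 1 ≤ k ≤ p, k divides p!; set t = 1 + p!/k. Then xy^t z has p + (p!/k)·k = p + p! copies of a. Now the a-count equals the b-count, so i ≠ j fails. So xy^t z = a^{p+p!} b^{p+p!} ∉ L.
Contradiction. Therefore L is not regular.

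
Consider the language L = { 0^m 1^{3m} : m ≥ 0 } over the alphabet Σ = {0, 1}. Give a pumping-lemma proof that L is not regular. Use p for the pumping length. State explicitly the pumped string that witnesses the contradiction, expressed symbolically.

0^{p+k} 1^{3p}

Assume L is regular. Let p be the pumping length given by the pumping lemma.
Choose w = 0^p 1^{3p}, which is in L with |w| = 4p ≥ p.
Write w = xyz as guaranteed by the lemma, with |xy| ≤ p and y is nonempty.
The first p characters of w are 0's, so xy (and hence y) consists only of 0's. Write y = 0^k, 1 ≤ k ≤ p.
Pump with i = 2: xy^2z = 0^{p+k} 1^{3p}. For this to lie in L we would need 3p = 3(p+k), which forces k = 0. But k ≥ 1, so xy^2z ∉ L.
Contradiction. Therefore L is not regular.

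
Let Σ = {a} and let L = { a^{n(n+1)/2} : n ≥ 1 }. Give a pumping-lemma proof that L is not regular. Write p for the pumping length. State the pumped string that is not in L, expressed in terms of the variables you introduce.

Assume L is regular. Let p be the pumping length given by the pumping lemma.
Take w = a^{p(p+1)/2} ∈ L with |w| = p(p+1)/2 ≥ p.
The pumping lemma gives a decomposition w = xyz where |xy| ≤ p and |y| ≥ 1.
Then y = a^k for some k with 1 ≤ k ≤ p.
Pump with i = 2: xy^2z = a^{p(p+1)/2+k}. Since 1 ≤ k ≤ p, p(p+1)/2 < p(p+1)/2+k ≤ p(p+1)/2+p < (p+1)(p+2)/2, so p(p+1)/2+k is strictly between consecutive triangular numbers. So xy^2z ∉ L.
This is a contradiction; hence L is not regular.

a^{p(p+1)/2+k}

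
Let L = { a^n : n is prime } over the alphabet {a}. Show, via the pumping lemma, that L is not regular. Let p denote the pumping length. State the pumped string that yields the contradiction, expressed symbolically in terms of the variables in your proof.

Toward a contradiction, assume L is regular with pumping length p.
Let q be a prime with q ≥ p+2 (infinitely many primes exist), and take w = a^q ∈ L with |w| = q ≥ p.
The pumping lemma gives a decomposition w = xyz where |xy| ≤ p and y is nonempty.
Then y = a^k for some k with 1 ≤ k ≤ p.
Since 1 ≤ k ≤ p, |xz| = q-k. Pump with i = q+1: |xy^{q+1}z| = (q-k)+(q+1)k = q+qk = q(1+k), which is composite (both factors ≥ 2). So xy^{q+1}z = a^{q(1+k)} ∉ L.
Contradiction. Therefore L is not regular.

a^{q(1+k)}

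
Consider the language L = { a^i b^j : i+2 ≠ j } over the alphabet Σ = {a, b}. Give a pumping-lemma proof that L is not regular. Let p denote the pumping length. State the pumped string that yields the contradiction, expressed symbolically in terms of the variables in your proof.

Toward a contradiction, assume L is regular with pumping length p.
Choose w = a^p b^{p+p!+2}. Since p ≠ (p+p!+2)-2 = p+p!, w ∈ L; and |w| ≥ p.
Write w = xyz as guaranteed by the lemma, with |xy| ≤ p and |y| ≥ 1.
The first p characters of w are a's, so xy (and hence y) consists only of a's. Write y = a^k, 1 ≤ k ≤ p.
Since 1 ≤ k ≤ p, k divides p!; set t = 1 + p!/k. Then xy^t z has p + (p!/k)·k = p + p! copies of a. Now the a-count is p+p! and (b-count)-2 = (p+p!+2)-2 = p+p!, so i+2 ≠ j fails. So xy^t z = a^{p+p!} b^{p+p!+2} ∉ L.
Contradiction. Therefore L is not regular.

a^{p+p!} b^{p+p!+2}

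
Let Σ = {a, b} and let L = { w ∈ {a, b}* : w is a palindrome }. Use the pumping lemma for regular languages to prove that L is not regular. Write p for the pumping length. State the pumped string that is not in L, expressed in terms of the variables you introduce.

a^{p+k} b a^p

Toward a contradiction, assume L is regular with pumping length p.
Take w = a^p b a^p, a palindrome of length 2p+1 ≥ p.
The pumping lemma gives a decomposition w = xyz where |xy| ≤ p and |y| > 0.
The first p characters of w are a's, so xy (and hence y) consists only of a's. Write y = a^k, 1 ≤ k ≤ p.
Pump with i = 2: xy^2z = a^{p+k} b a^p. Its reverse is a^p b a^{p+k}, which differs from xy^2z since k ≥ 1. So xy^2z is not a palindrome and xy^2z ∉ L.
Contradiction. Therefore L is not regular.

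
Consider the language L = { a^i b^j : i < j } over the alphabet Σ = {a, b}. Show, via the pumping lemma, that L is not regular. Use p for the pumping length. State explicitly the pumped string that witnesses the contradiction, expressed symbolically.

a^{p+k} b^{p+1}

Assume L is regular. Let p be the pumping length given by the pumping lemma.
Choose w = a^p b^{p+1} ∈ L, with |w| = 2p+1 ≥ p.
By the pumping lemma, w = xyz with |xy| ≤ p and |y| ≥ 1.
Since the first p symbols of w are all a's and |xy| ≤ p, y lies entirely in the leading a-block: y = a^k for some k with 1 ≤ k ≤ p.
Consider xy^2z = a^{p+k} b^{p+1}. Since k ≥ 1, the a-count p+k is at least p+1, so i < j fails; thus xy^2z ∉ L.
This contradicts the pumping lemma, so L is not regular.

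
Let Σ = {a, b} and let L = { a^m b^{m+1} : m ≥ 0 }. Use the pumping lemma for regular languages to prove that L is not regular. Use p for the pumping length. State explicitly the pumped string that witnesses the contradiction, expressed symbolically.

a^{p+k} b^{p+1}

Toward a contradiction, assume L is regular with pumping length p.
Let w = a^p b^{p+1} ∈ L; note |w| = 2p+1 ≥ p.
By the pumping lemma, w = xyz with |xy| ≤ p and |y| > 0.
Because |xy| ≤ p and w begins with p copies of a, we have y = a^k with 1 ≤ k ≤ p.
Pump with i = 2: xy^2z = a^{p+k} b^{p+1}. For this to lie in L we would need p+1 = (p+k)+1, which forces k = 0. But k ≥ 1, so xy^2z ∉ L.
Contradiction. Therefore L is not regular.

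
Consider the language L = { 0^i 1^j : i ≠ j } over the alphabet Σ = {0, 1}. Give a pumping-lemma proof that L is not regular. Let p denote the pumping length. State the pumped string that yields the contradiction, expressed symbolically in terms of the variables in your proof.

Assume L is regular; let p be its pumping constant.
Choose w = 0^p 1^{p+p!}. Since p ≠ p+p!, w ∈ L; and |w| ≥ p.
Write w = xyz as guaranteed by the lemma, with |xy| ≤ p and y is nonempty.
Since the first p symbols of w are all 0's and |xy| ≤ p, y lies entirely in the leading 0-block: y = 0^k for some k with 1 ≤ k ≤ p.
Since 1 ≤ k ≤ p, k divides p!; set t = 1 + p!/k. Then xy^t z has p + (p!/k)·k = p + p! copies of 0. Now the 0-count equals the 1-count, so i ≠ j fails. So xy^t z = 0^{p+p!} 1^{p+p!} ∉ L.
This is a contradiction; hence L is not regular.

0^{p+p!} 1^{p+p!}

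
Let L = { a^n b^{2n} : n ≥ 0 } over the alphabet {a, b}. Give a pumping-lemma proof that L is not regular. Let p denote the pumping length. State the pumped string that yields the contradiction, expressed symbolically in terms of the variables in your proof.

a^{p+k} b^{2p}

Assume L is regular; let p be its pumping constant.
Let w = a^p b^{2p} ∈ L; note |w| = 3p ≥ p.
Write w = xyz as guaranteed by the lemma, with |xy| ≤ p and |y| ≥ 1.
Since the first p symbols of w are all a's and |xy| ≤ p, y lies entirely in the leading a-block: y = a^k for some k with 1 ≤ k ≤ p.
Pump with i = 2: xy^2z = a^{p+k} b^{2p}. For this to lie in L we would need 2p = 2(p+k), which forces k = 0. But k ≥ 1, so xy^2z ∉ L.
Contradiction. Therefore L is not regular.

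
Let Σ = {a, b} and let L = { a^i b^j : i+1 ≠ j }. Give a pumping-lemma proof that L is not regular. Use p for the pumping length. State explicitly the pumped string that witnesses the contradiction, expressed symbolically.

Assume L is regular. Let p be the pumping length given by the pumping lemma.
Choose w = a^p b^{p+p!+1}. Since p ≠ (p+p!+1)-1 = p+p!, w ∈ L; and |w| ≥ p.
The pumping lemma gives a decomposition w = xyz where |xy| ≤ p and |y| ≥ 1.
Because |xy| ≤ p and w begins with p copies of a, we have y = a^k with 1 ≤ k ≤ p.
Since 1 ≤ k ≤ p, k divides p!; set t = 1 + p!/k. Then xy^t z has p + (p!/k)·k = p + p! copies of a. Now the a-count is p+p! and (b-count)-1 = (p+p!+1)-1 = p+p!, so i+1 ≠ j fails. So xy^t z = a^{p+p!} b^{p+p!+1} ∉ L.
This contradicts the pumping lemma, so L is not regular.

a^{p+p!} b^{p+p!+1}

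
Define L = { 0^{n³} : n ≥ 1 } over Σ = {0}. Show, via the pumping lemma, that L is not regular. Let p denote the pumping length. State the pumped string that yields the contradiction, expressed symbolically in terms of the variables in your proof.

0^{p³+k}

Assume L is regular. Let p be the pumping length given by the pumping lemma.
Take w = 0^{p³} ∈ L with |w| = p³ ≥ p.
By the pumping lemma, w = xyz with |xy| ≤ p and |y| ≥ 1.
Then y = 0^k for some k with 1 ≤ k ≤ p.
Pump with i = 2: xy^2z = 0^{p³+k}. Since 1 ≤ k ≤ p, p³ < p³+k ≤ p³+p < p³+3p²+3p+1 = (p+1)³, so p³+k is not a perfect cube. So xy^2z ∉ L.
Contradiction. Therefore L is not regular.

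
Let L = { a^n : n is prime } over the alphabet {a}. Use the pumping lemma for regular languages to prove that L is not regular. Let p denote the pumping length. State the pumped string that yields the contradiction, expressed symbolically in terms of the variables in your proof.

Assume L is regular; let p be its pumping constant.
Let q be a prime with q ≥ p+2 (infinitely many primes exist), and take w = a^q ∈ L with |w| = q ≥ p.
The pumping lemma gives a decomposition w = xyz where |xy| ≤ p and |y| ≥ 1.
Then y = a^k for some k with 1 ≤ k ≤ p.
Since 1 ≤ k ≤ p, |xz| = q-k. Pump with i = q+1: |xy^{q+1}z| = (q-k)+(q+1)k = q+qk = q(1+k), which is composite (both factors ≥ 2). So xy^{q+1}z = a^{q(1+k)} ∉ L.
This contradicts the pumping lemma, so L is not regular.

a^{q(1+k)}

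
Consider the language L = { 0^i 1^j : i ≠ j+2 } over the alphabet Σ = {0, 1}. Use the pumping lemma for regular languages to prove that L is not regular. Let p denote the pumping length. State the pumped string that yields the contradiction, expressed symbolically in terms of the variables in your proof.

Assume L is regular; let p be its pumping constant.
Choose w = 0^p 1^{p+p!-2}. Since p ≠ (p+p!-2)+2 = p+p!, w ∈ L; and |w| ≥ p.
By the pumping lemma, w = xyz with |xy| ≤ p and |y| > 0.
The first p characters of w are 0's, so xy (and hence y) consists only of 0's. Write y = 0^k, 1 ≤ k ≤ p.
Since 1 ≤ k ≤ p, k divides p!; set t = 1 + p!/k. Then xy^t z has p + (p!/k)·k = p + p! copies of 0. Now the 0-count is p+p! and (1-count)+2 = (p+p!-2)+2 = p+p!, so i ≠ j+2 fails. So xy^t z = 0^{p+p!} 1^{p+p!-2} ∉ L.
This contradicts the pumping lemma, so L is not regular.

0^{p+p!} 1^{p+p!-2}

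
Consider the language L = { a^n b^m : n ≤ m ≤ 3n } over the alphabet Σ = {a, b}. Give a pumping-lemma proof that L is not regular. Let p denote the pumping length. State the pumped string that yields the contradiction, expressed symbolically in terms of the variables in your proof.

Suppose for contradiction that L is regular, and let p be the pumping length.
Take w = a^p b^p ∈ L (since p ≤ p ≤ 3p), with |w| = 2p ≥ p.
Write w = xyz as guaranteed by the lemma, with |xy| ≤ p and |y| ≥ 1.
Because |xy| ≤ p and w begins with p copies of a, we have y = a^k with 1 ≤ k ≤ p.
Pump with i = 2: xy^2z = a^{p+k} b^p. Now n = p+k > p = m, so the condition n ≤ m fails. Thus xy^2z ∉ L.
This is a contradiction; hence L is not regular.

a^{p+k} b^p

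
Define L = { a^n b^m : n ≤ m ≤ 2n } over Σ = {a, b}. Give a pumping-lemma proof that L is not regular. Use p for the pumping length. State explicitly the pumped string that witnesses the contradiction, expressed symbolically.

a^{p+k} b^p

Suppose for contradiction that L is regular, and let p be the pumping length.
Take w = a^p b^p ∈ L (since p ≤ p ≤ 2p), with |w| = 2p ≥ p.
Write w = xyz as guaranteed by the lemma, with |xy| ≤ p and |y| > 0.
The first p characters of w are a's, so xy (and hence y) consists only of a's. Write y = a^k, 1 ≤ k ≤ p.
Pump with i = 2: xy^2z = a^{p+k} b^p. Now n = p+k > p = m, so the condition n ≤ m fails. Thus xy^2z ∉ L.
This contradicts the pumping lemma, so L is not regular.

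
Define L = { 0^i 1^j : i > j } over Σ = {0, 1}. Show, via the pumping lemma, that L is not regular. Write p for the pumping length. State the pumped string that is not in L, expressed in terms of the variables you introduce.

0^{p+1-k} 1^p

Suppose for contradiction that L is regular, and let p be the pumping length.
Choose w = 0^{p+1} 1^p ∈ L, with |w| = 2p+1 ≥ p.
Write w = xyz as guaranteed by the lemma, with |xy| ≤ p and |y| > 0.
The first p characters of w are 0's, so xy (and hence y) consists only of 0's. Write y = 0^k, 1 ≤ k ≤ p.
Consider xy^0z = xz = 0^{p+1-k} 1^p. Since k ≥ 1, the 0-count p+1-k is at most p, so i > j fails; thus xz ∉ L.
This is a contradiction; hence L is not regular.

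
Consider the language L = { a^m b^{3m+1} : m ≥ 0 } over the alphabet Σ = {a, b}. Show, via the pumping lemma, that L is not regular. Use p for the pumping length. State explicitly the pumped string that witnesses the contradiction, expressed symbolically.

Toward a contradiction, assume L is regular with pumping length p.
Choose w = a^p b^{3p+1}, which is in L with |w| = 4p+1 ≥ p.
The pumping lemma gives a decomposition w = xyz where |xy| ≤ p and y is nonempty.
Since the first p symbols of w are all a's and |xy| ≤ p, y lies entirely in the leading a-block: y = a^k for some k with 1 ≤ k ≤ p.
Pump with i = 2: xy^2z = a^{p+k} b^{3p+1}. For this to lie in L we would need 3p+1 = 3(p+k)+1, which forces k = 0. But k ≥ 1, so xy^2z ∉ L.
This contradicts the pumping lemma, so L is not regular.

a^{p+k} b^{3p+1}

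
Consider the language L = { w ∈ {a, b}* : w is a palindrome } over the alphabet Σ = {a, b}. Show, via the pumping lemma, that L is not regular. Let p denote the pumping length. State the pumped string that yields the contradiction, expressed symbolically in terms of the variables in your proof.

Toward a contradiction, assume L is regular with pumping length p.
Take w = a^p b a^p, a palindrome of length 2p+1 ≥ p.
By the pumping lemma, w = xyz with |xy| ≤ p and y is nonempty.
Because |xy| ≤ p and w begins with p copies of a, we have y = a^k with 1 ≤ k ≤ p.
Pump with i = 2: xy^2z = a^{p+k} b a^p. Its reverse is a^p b a^{p+k}, which differs from xy^2z since k ≥ 1. So xy^2z is not a palindrome and xy^2z ∉ L.
This contradicts the pumping lemma, so L is not regular.

a^{p+k} b a^p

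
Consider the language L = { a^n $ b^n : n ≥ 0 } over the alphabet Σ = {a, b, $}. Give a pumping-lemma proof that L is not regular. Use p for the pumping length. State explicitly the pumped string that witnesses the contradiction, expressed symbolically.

Suppose for contradiction that L is regular, and let p be the pumping length.
Take w = a^p $ b^p ∈ L with |w| = 2p+1 ≥ p.
By the pumping lemma, w = xyz with |xy| ≤ p and y is nonempty.
Since the first p symbols of w are all a's and |xy| ≤ p, y lies entirely in the leading a-block: y = a^k for some k with 1 ≤ k ≤ p.
Pump with i = 2: xy^2z = a^{p+k} $ b^p, which would require p+k = p. But k ≥ 1, so xy^2z ∉ L.
This is a contradiction; hence L is not regular.

a^{p+k} $ b^p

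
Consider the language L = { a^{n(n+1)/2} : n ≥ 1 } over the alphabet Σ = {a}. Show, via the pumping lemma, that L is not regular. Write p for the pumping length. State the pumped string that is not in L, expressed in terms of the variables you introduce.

Toward a contradiction, assume L is regular with pumping length p.
Take w = a^{p(p+1)/2} ∈ L with |w| = p(p+1)/2 ≥ p.
Write w = xyz as guaranteed by the lemma, with |xy| ≤ p and |y| ≥ 1.
Then y = a^k for some k with 1 ≤ k ≤ p.
Pump with i = 2: xy^2z = a^{p(p+1)/2+k}. Since 1 ≤ k ≤ p, p(p+1)/2 < p(p+1)/2+k ≤ p(p+1)/2+p < (p+1)(p+2)/2, so p(p+1)/2+k is strictly between consecutive triangular numbers. So xy^2z ∉ L.
This is a contradiction; hence L is not regular.

a^{p(p+1)/2+k}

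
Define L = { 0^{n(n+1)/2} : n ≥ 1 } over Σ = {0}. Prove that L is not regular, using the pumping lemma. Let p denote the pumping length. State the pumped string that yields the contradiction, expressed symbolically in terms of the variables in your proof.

0^{p(p+1)/2+k}

Toward a contradiction, assume L is regular with pumping length p.
Take w = 0^{p(p+1)/2} ∈ L with |w| = p(p+1)/2 ≥ p.
The pumping lemma gives a decomposition w = xyz where |xy| ≤ p and |y| > 0.
Then y = 0^k for some k with 1 ≤ k ≤ p.
Pump with i = 2: xy^2z = 0^{p(p+1)/2+k}. Since 1 ≤ k ≤ p, p(p+1)/2 < p(p+1)/2+k ≤ p(p+1)/2+p < (p+1)(p+2)/2, so p(p+1)/2+k is strictly between consecutive triangular numbers. So xy^2z ∉ L.
Contradiction. Therefore L is not regular.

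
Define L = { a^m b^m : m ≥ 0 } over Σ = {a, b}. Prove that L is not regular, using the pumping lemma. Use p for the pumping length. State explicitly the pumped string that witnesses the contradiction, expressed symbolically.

Assume L is regular; let p be its pumping constant.
Choose w = a^p b^p, which is in L with |w| = 2p ≥ p.
The pumping lemma gives a decomposition w = xyz where |xy| ≤ p and |y| ≥ 1.
Since the first p symbols of w are all a's and |xy| ≤ p, y lies entirely in the leading a-block: y = a^k for some k with 1 ≤ k ≤ p.
Pump with i = 2: xy^2z = a^{p+k} b^p. For this to lie in L we would need p = p+k, which forces k = 0. But k ≥ 1, so xy^2z ∉ L.
This is a contradiction; hence L is not regular.

a^{p+k} b^p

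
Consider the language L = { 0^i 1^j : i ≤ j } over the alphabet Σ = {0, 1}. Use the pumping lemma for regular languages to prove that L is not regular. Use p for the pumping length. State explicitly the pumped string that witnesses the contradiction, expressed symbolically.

0^{p+k} 1^p

Assume L is regular. Let p be the pumping length given by the pumping lemma.
Choose w = 0^p 1^p ∈ L, with |w| = 2p ≥ p.
The pumping lemma gives a decomposition w = xyz where |xy| ≤ p and |y| ≥ 1.
The first p characters of w are 0's, so xy (and hence y) consists only of 0's. Write y = 0^k, 1 ≤ k ≤ p.
Consider xy^2z = 0^{p+k} 1^p. Since k ≥ 1, the 0-count p+k exceeds the 1-count p, so i ≤ j fails; thus xy^2z ∉ L.
Contradiction. Therefore L is not regular.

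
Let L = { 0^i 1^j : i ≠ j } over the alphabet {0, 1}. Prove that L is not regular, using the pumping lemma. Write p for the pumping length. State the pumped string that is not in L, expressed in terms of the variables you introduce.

Suppose for contradiction that L is regular, and let p be the pumping length.
Choose w = 0^p 1^{p+p!}. Since p ≠ p+p!, w ∈ L; and |w| ≥ p.
The pumping lemma gives a decomposition w = xyz where |xy| ≤ p and |y| > 0.
Since the first p symbols of w are all 0's and |xy| ≤ p, y lies entirely in the leading 0-block: y = 0^k for some k with 1 ≤ k ≤ p.
Since 1 ≤ k ≤ p, k divides p!; set t = 1 + p!/k. Then xy^t z has p + (p!/k)·k = p + p! copies of 0. Now the 0-count equals the 1-count, so i ≠ j fails. So xy^t z = 0^{p+p!} 1^{p+p!} ∉ L.
This contradicts the pumping lemma, so L is not regular.

0^{p+p!} 1^{p+p!}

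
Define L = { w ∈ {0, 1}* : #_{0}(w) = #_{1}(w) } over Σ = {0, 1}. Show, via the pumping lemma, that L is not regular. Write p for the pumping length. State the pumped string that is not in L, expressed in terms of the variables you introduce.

Assume L is regular. Let p be the pumping length given by the pumping lemma.
Choose w = 0^p 1^p ∈ L with |w| = 2p ≥ p.
The pumping lemma gives a decomposition w = xyz where |xy| ≤ p and y is nonempty.
Since the first p symbols of w are all 0's and |xy| ≤ p, y lies entirely in the leading 0-block: y = 0^k for some k with 1 ≤ k ≤ p.
Pump with i = 2: xy^2z = 0^{p+k} 1^p has p+k occurrences of 0 but only p of 1. Since k ≥ 1 the counts differ, so xy^2z ∉ L.
Contradiction. Therefore L is not regular.

0^{p+k} 1^p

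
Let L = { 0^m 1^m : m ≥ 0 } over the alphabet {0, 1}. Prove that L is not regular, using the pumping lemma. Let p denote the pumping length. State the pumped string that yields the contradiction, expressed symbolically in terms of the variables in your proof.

Assume L is regular. Let p be the pumping length given by the pumping lemma.
Let w = 0^p 1^p ∈ L; note |w| = 2p ≥ p.
By the pumping lemma, w = xyz with |xy| ≤ p and y is nonempty.
Because |xy| ≤ p and w begins with p copies of 0, we have y = 0^k with 1 ≤ k ≤ p.
Pump with i = 2: xy^2z = 0^{p+k} 1^p. For this to lie in L we would need p = p+k, which forces k = 0. But k ≥ 1, so xy^2z ∉ L.
Contradiction. Therefore L is not regular.

0^{p+k} 1^p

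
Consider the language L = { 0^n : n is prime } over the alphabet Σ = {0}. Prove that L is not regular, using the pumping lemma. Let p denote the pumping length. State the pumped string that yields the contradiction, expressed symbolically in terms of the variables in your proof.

0^{q(1+k)}

Assume L is regular; let p be its pumping constant.
Let q be a prime with q ≥ p+2 (infinitely many primes exist), and take w = 0^q ∈ L with |w| = q ≥ p.
By the pumping lemma, w = xyz with |xy| ≤ p and |y| > 0.
Then y = 0^k for some k with 1 ≤ k ≤ p.
Since 1 ≤ k ≤ p, |xz| = q-k. Pump with i = q+1: |xy^{q+1}z| = (q-k)+(q+1)k = q+qk = q(1+k), which is composite (both factors ≥ 2). So xy^{q+1}z = 0^{q(1+k)} ∉ L.
This contradicts the pumping lemma, so L is not regular.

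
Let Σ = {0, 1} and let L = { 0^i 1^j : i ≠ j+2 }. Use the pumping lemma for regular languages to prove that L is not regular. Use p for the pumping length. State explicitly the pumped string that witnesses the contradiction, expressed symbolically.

0^{p+p!} 1^{p+p!-2}

Toward a contradiction, assume L is regular with pumping length p.
Choose w = 0^p 1^{p+p!-2}. Since p ≠ (p+p!-2)+2 = p+p!, w ∈ L; and |w| ≥ p.
By the pumping lemma, w = xyz with |xy| ≤ p and |y| ≥ 1.
The first p characters of w are 0's, so xy (and hence y) consists only of 0's. Write y = 0^k, 1 ≤ k ≤ p.
Since 1 ≤ k ≤ p, k divides p!; set t = 1 + p!/k. Then xy^t z has p + (p!/k)·k = p + p! copies of 0. Now the 0-count is p+p! and (1-count)+2 = (p+p!-2)+2 = p+p!, so i ≠ j+2 fails. So xy^t z = 0^{p+p!} 1^{p+p!-2} ∉ L.
Contradiction. Therefore L is not regular.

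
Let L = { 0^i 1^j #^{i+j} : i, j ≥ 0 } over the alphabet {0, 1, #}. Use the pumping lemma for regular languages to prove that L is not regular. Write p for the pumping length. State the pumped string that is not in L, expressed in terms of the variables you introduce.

0^{p+k} 1^p #^{2p}

Toward a contradiction, assume L is regular with pumping length p.
Take w = 0^p 1^p #^{2p} ∈ L (with i=j=p, i+j=2p), |w| = 4p ≥ p.
The pumping lemma gives a decomposition w = xyz where |xy| ≤ p and |y| > 0.
Because |xy| ≤ p and w begins with p copies of 0, we have y = 0^k with 1 ≤ k ≤ p.
Consider xy^2z = 0^{p+k} 1^p #^{2p}. Now the 0- and 1-counts sum to 2p+k, but the #-count is 2p ≠ 2p+k. So xy^2z ∉ L.
This is a contradiction; hence L is not regular.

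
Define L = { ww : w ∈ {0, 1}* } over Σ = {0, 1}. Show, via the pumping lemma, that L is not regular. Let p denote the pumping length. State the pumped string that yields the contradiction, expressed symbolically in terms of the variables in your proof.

0^{p+k} 1^p 0^p 1^p

Toward a contradiction, assume L is regular with pumping length p.
Take w = 0^p 1^p 0^p 1^p = uu where u = 0^p1^p; then w ∈ L and |w| = 4p ≥ p.
Write w = xyz as guaranteed by the lemma, with |xy| ≤ p and |y| ≥ 1.
Because |xy| ≤ p and w begins with p copies of 0, we have y = 0^k with 1 ≤ k ≤ p.
Pump with i = 2: xy^2z = 0^{p+k} 1^p 0^p 1^p, of length 4p+k. Suppose this equals vv. The string starts with 0 and ends with 1, so v does too; thus the boundary between the two copies of v is a 1→0 transition. There is exactly one such transition, at position 2p+k, so |v| = 2p+k and |vv| = 4p+2k ≠ 4p+k since k ≥ 1. So xy^2z ∉ L.
Contradiction. Therefore L is not regular.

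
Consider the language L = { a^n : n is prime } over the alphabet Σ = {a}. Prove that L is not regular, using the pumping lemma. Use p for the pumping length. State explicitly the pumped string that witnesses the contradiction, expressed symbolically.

Assume L is regular; let p be its pumping constant.
Let q be a prime with q ≥ p+2 (infinitely many primes exist), and take w = a^q ∈ L with |w| = q ≥ p.
Write w = xyz as guaranteed by the lemma, with |xy| ≤ p and |y| > 0.
Then y = a^k for some k with 1 ≤ k ≤ p.
Since 1 ≤ k ≤ p, |xz| = q-k. Pump with i = q+1: |xy^{q+1}z| = (q-k)+(q+1)k = q+qk = q(1+k), which is composite (both factors ≥ 2). So xy^{q+1}z = a^{q(1+k)} ∉ L.
Contradiction. Therefore L is not regular.

a^{q(1+k)}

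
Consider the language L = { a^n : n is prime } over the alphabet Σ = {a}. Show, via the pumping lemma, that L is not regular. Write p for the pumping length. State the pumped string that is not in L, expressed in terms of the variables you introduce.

Suppose for contradiction that L is regular, and let p be the pumping length.
Let q be a prime with q ≥ p+2 (infinitely many primes exist), and take w = a^q ∈ L with |w| = q ≥ p.
By the pumping lemma, w = xyz with |xy| ≤ p and |y| ≥ 1.
Then y = a^k for some k with 1 ≤ k ≤ p.
Since 1 ≤ k ≤ p, |xz| = q-k. Pump with i = q+1: |xy^{q+1}z| = (q-k)+(q+1)k = q+qk = q(1+k), which is composite (both factors ≥ 2). So xy^{q+1}z = a^{q(1+k)} ∉ L.
This contradicts the pumping lemma, so L is not regular.

a^{q(1+k)}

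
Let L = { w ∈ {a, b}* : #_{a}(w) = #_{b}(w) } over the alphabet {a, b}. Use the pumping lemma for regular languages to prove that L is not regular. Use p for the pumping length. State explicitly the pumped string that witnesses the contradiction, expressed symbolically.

a^{p+k} b^p

Assume L is regular; let p be its pumping constant.
Choose w = a^p b^p ∈ L with |w| = 2p ≥ p.
Write w = xyz as guaranteed by the lemma, with |xy| ≤ p and |y| > 0.
The first p characters of w are a's, so xy (and hence y) consists only of a's. Write y = a^k, 1 ≤ k ≤ p.
Pump with i = 2: xy^2z = a^{p+k} b^p has p+k occurrences of a but only p of b. Since k ≥ 1 the counts differ, so xy^2z ∉ L.
Contradiction. Therefore L is not regular.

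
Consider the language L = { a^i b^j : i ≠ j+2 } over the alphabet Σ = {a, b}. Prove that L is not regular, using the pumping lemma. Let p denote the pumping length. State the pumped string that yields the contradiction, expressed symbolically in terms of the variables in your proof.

Assume L is regular; let p be its pumping constant.
Choose w = a^p b^{p+p!-2}. Since p ≠ (p+p!-2)+2 = p+p!, w ∈ L; and |w| ≥ p.
The pumping lemma gives a decomposition w = xyz where |xy| ≤ p and y is nonempty.
Since the first p symbols of w are all a's and |xy| ≤ p, y lies entirely in the leading a-block: y = a^k for some k with 1 ≤ k ≤ p.
Since 1 ≤ k ≤ p, k divides p!; set t = 1 + p!/k. Then xy^t z has p + (p!/k)·k = p + p! copies of a. Now the a-count is p+p! and (b-count)+2 = (p+p!-2)+2 = p+p!, so i ≠ j+2 fails. So xy^t z = a^{p+p!} b^{p+p!-2} ∉ L.
Contradiction. Therefore L is not regular.

a^{p+p!} b^{p+p!-2}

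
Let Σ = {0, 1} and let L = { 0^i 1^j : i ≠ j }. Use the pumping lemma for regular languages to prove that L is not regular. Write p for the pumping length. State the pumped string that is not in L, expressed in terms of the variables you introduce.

Assume L is regular. Let p be the pumping length given by the pumping lemma.
Choose w = 0^p 1^{p+p!}. Since p ≠ p+p!, w ∈ L; and |w| ≥ p.
By the pumping lemma, w = xyz with |xy| ≤ p and |y| > 0.
Because |xy| ≤ p and w begins with p copies of 0, we have y = 0^k with 1 ≤ k ≤ p.
Since 1 ≤ k ≤ p, k divides p!; set t = 1 + p!/k. Then xy^t z has p + (p!/k)·k = p + p! copies of 0. Now the 0-count equals the 1-count, so i ≠ j fails. So xy^t z = 0^{p+p!} 1^{p+p!} ∉ L.
Contradiction. Therefore L is not regular.

0^{p+p!} 1^{p+p!}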